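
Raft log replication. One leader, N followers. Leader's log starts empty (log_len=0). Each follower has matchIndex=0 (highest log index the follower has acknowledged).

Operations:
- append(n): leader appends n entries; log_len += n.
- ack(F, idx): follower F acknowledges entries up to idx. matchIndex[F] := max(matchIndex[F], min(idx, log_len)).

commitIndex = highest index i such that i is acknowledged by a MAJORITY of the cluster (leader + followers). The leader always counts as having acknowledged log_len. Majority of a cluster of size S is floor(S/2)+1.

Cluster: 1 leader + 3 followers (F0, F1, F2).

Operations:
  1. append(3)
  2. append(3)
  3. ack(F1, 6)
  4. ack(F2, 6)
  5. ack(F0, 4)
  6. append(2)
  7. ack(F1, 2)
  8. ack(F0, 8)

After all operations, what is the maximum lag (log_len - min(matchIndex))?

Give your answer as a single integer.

Answer: 2

Derivation:
Op 1: append 3 -> log_len=3
Op 2: append 3 -> log_len=6
Op 3: F1 acks idx 6 -> match: F0=0 F1=6 F2=0; commitIndex=0
Op 4: F2 acks idx 6 -> match: F0=0 F1=6 F2=6; commitIndex=6
Op 5: F0 acks idx 4 -> match: F0=4 F1=6 F2=6; commitIndex=6
Op 6: append 2 -> log_len=8
Op 7: F1 acks idx 2 -> match: F0=4 F1=6 F2=6; commitIndex=6
Op 8: F0 acks idx 8 -> match: F0=8 F1=6 F2=6; commitIndex=6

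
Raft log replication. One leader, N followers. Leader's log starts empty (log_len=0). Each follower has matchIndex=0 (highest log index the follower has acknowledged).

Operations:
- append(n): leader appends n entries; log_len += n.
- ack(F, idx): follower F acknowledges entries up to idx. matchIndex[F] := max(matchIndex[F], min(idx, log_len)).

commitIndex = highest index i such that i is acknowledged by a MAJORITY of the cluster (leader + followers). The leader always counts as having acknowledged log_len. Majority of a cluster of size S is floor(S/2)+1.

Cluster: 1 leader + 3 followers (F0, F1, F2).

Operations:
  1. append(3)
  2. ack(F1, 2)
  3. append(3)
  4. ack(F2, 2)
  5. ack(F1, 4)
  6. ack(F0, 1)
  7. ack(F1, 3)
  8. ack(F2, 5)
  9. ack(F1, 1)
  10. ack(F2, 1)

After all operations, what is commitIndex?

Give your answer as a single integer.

Answer: 4

Derivation:
Op 1: append 3 -> log_len=3
Op 2: F1 acks idx 2 -> match: F0=0 F1=2 F2=0; commitIndex=0
Op 3: append 3 -> log_len=6
Op 4: F2 acks idx 2 -> match: F0=0 F1=2 F2=2; commitIndex=2
Op 5: F1 acks idx 4 -> match: F0=0 F1=4 F2=2; commitIndex=2
Op 6: F0 acks idx 1 -> match: F0=1 F1=4 F2=2; commitIndex=2
Op 7: F1 acks idx 3 -> match: F0=1 F1=4 F2=2; commitIndex=2
Op 8: F2 acks idx 5 -> match: F0=1 F1=4 F2=5; commitIndex=4
Op 9: F1 acks idx 1 -> match: F0=1 F1=4 F2=5; commitIndex=4
Op 10: F2 acks idx 1 -> match: F0=1 F1=4 F2=5; commitIndex=4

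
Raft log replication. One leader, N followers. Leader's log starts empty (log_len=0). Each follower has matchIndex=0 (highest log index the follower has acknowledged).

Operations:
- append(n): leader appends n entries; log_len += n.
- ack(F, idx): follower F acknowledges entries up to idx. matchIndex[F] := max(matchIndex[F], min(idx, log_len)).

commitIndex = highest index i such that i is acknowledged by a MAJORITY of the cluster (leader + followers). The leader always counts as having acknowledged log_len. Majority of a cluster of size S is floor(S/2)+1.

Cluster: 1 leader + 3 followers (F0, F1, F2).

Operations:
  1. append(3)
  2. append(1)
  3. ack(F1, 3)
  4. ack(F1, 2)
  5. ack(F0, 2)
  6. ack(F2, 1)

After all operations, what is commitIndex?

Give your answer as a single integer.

Answer: 2

Derivation:
Op 1: append 3 -> log_len=3
Op 2: append 1 -> log_len=4
Op 3: F1 acks idx 3 -> match: F0=0 F1=3 F2=0; commitIndex=0
Op 4: F1 acks idx 2 -> match: F0=0 F1=3 F2=0; commitIndex=0
Op 5: F0 acks idx 2 -> match: F0=2 F1=3 F2=0; commitIndex=2
Op 6: F2 acks idx 1 -> match: F0=2 F1=3 F2=1; commitIndex=2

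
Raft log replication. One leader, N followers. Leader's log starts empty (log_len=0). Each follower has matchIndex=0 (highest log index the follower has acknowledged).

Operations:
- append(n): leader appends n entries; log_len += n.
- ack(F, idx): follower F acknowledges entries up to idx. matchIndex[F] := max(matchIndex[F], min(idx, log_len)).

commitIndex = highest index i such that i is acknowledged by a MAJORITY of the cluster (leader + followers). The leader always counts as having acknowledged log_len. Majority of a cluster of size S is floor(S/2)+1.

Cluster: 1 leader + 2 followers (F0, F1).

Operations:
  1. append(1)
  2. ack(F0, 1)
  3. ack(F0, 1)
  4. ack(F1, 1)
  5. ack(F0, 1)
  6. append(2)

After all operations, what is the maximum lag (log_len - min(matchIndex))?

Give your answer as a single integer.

Op 1: append 1 -> log_len=1
Op 2: F0 acks idx 1 -> match: F0=1 F1=0; commitIndex=1
Op 3: F0 acks idx 1 -> match: F0=1 F1=0; commitIndex=1
Op 4: F1 acks idx 1 -> match: F0=1 F1=1; commitIndex=1
Op 5: F0 acks idx 1 -> match: F0=1 F1=1; commitIndex=1
Op 6: append 2 -> log_len=3

Answer: 2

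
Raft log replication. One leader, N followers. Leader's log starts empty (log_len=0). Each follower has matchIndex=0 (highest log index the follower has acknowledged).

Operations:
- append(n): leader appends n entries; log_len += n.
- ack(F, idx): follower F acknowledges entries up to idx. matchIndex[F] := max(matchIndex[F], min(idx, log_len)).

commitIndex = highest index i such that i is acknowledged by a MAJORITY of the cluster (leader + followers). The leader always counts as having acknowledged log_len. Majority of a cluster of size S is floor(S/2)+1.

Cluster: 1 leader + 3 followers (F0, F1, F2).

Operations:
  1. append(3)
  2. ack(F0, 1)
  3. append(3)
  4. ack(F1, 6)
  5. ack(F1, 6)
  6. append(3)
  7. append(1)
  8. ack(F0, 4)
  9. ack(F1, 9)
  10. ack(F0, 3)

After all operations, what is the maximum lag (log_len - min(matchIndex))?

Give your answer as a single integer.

Op 1: append 3 -> log_len=3
Op 2: F0 acks idx 1 -> match: F0=1 F1=0 F2=0; commitIndex=0
Op 3: append 3 -> log_len=6
Op 4: F1 acks idx 6 -> match: F0=1 F1=6 F2=0; commitIndex=1
Op 5: F1 acks idx 6 -> match: F0=1 F1=6 F2=0; commitIndex=1
Op 6: append 3 -> log_len=9
Op 7: append 1 -> log_len=10
Op 8: F0 acks idx 4 -> match: F0=4 F1=6 F2=0; commitIndex=4
Op 9: F1 acks idx 9 -> match: F0=4 F1=9 F2=0; commitIndex=4
Op 10: F0 acks idx 3 -> match: F0=4 F1=9 F2=0; commitIndex=4

Answer: 10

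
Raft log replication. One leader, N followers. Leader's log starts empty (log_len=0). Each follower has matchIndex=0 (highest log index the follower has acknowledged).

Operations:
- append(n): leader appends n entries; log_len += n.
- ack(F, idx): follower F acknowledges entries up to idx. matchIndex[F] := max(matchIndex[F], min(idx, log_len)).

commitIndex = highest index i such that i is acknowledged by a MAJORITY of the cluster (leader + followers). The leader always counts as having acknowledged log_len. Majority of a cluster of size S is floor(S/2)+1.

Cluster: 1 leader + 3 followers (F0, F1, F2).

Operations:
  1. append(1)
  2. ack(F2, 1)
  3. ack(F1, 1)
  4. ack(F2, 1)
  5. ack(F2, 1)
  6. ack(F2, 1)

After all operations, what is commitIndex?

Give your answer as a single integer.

Op 1: append 1 -> log_len=1
Op 2: F2 acks idx 1 -> match: F0=0 F1=0 F2=1; commitIndex=0
Op 3: F1 acks idx 1 -> match: F0=0 F1=1 F2=1; commitIndex=1
Op 4: F2 acks idx 1 -> match: F0=0 F1=1 F2=1; commitIndex=1
Op 5: F2 acks idx 1 -> match: F0=0 F1=1 F2=1; commitIndex=1
Op 6: F2 acks idx 1 -> match: F0=0 F1=1 F2=1; commitIndex=1

Answer: 1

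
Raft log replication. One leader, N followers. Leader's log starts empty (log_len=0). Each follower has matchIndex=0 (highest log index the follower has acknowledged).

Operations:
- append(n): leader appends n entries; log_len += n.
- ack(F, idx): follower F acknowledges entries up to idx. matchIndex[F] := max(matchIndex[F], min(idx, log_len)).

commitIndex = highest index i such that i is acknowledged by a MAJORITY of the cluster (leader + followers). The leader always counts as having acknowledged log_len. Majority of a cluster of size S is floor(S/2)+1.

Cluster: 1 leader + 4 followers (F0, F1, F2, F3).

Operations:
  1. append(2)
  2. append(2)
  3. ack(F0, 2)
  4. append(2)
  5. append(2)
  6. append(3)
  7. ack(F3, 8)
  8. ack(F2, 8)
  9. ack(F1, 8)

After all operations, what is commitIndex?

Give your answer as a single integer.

Op 1: append 2 -> log_len=2
Op 2: append 2 -> log_len=4
Op 3: F0 acks idx 2 -> match: F0=2 F1=0 F2=0 F3=0; commitIndex=0
Op 4: append 2 -> log_len=6
Op 5: append 2 -> log_len=8
Op 6: append 3 -> log_len=11
Op 7: F3 acks idx 8 -> match: F0=2 F1=0 F2=0 F3=8; commitIndex=2
Op 8: F2 acks idx 8 -> match: F0=2 F1=0 F2=8 F3=8; commitIndex=8
Op 9: F1 acks idx 8 -> match: F0=2 F1=8 F2=8 F3=8; commitIndex=8

Answer: 8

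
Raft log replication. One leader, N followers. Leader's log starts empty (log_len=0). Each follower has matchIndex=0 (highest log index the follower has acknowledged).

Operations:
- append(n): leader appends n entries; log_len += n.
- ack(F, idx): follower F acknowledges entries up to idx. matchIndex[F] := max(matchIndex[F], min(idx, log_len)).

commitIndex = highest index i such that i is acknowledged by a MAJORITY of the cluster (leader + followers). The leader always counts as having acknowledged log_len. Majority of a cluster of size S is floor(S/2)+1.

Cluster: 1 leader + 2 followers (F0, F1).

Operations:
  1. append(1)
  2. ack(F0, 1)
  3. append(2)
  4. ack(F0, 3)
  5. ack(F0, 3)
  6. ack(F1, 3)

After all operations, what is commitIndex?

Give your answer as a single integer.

Op 1: append 1 -> log_len=1
Op 2: F0 acks idx 1 -> match: F0=1 F1=0; commitIndex=1
Op 3: append 2 -> log_len=3
Op 4: F0 acks idx 3 -> match: F0=3 F1=0; commitIndex=3
Op 5: F0 acks idx 3 -> match: F0=3 F1=0; commitIndex=3
Op 6: F1 acks idx 3 -> match: F0=3 F1=3; commitIndex=3

Answer: 3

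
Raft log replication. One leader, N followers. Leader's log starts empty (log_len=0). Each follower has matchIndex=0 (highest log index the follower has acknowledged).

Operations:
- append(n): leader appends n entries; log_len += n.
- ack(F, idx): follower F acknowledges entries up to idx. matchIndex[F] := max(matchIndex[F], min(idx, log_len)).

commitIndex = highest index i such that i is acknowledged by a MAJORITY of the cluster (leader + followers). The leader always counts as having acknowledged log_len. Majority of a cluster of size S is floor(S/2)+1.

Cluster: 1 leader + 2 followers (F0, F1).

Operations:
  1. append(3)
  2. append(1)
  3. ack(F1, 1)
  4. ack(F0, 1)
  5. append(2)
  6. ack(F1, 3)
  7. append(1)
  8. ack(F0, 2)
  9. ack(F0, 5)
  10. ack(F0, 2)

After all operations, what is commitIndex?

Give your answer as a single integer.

Op 1: append 3 -> log_len=3
Op 2: append 1 -> log_len=4
Op 3: F1 acks idx 1 -> match: F0=0 F1=1; commitIndex=1
Op 4: F0 acks idx 1 -> match: F0=1 F1=1; commitIndex=1
Op 5: append 2 -> log_len=6
Op 6: F1 acks idx 3 -> match: F0=1 F1=3; commitIndex=3
Op 7: append 1 -> log_len=7
Op 8: F0 acks idx 2 -> match: F0=2 F1=3; commitIndex=3
Op 9: F0 acks idx 5 -> match: F0=5 F1=3; commitIndex=5
Op 10: F0 acks idx 2 -> match: F0=5 F1=3; commitIndex=5

Answer: 5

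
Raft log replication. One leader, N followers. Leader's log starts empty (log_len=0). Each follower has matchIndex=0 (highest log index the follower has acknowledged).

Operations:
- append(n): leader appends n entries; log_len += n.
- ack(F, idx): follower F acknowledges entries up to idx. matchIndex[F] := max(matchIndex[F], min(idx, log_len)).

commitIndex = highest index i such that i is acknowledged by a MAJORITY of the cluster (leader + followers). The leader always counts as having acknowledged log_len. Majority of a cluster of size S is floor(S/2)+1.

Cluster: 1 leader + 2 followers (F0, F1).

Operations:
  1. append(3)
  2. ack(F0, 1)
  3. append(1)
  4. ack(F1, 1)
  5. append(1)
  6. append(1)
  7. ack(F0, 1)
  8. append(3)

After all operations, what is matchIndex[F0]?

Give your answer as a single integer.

Op 1: append 3 -> log_len=3
Op 2: F0 acks idx 1 -> match: F0=1 F1=0; commitIndex=1
Op 3: append 1 -> log_len=4
Op 4: F1 acks idx 1 -> match: F0=1 F1=1; commitIndex=1
Op 5: append 1 -> log_len=5
Op 6: append 1 -> log_len=6
Op 7: F0 acks idx 1 -> match: F0=1 F1=1; commitIndex=1
Op 8: append 3 -> log_len=9

Answer: 1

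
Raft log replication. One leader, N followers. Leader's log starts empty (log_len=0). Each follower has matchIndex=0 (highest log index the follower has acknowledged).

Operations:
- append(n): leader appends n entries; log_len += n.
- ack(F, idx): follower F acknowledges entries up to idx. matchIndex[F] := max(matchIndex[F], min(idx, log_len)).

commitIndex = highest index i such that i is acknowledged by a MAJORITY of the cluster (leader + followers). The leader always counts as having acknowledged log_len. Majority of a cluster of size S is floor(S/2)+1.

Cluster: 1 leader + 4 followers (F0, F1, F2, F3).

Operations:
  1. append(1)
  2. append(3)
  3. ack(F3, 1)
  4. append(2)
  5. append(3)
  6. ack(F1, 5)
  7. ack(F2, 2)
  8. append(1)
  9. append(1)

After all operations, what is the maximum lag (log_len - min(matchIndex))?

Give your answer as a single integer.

Answer: 11

Derivation:
Op 1: append 1 -> log_len=1
Op 2: append 3 -> log_len=4
Op 3: F3 acks idx 1 -> match: F0=0 F1=0 F2=0 F3=1; commitIndex=0
Op 4: append 2 -> log_len=6
Op 5: append 3 -> log_len=9
Op 6: F1 acks idx 5 -> match: F0=0 F1=5 F2=0 F3=1; commitIndex=1
Op 7: F2 acks idx 2 -> match: F0=0 F1=5 F2=2 F3=1; commitIndex=2
Op 8: append 1 -> log_len=10
Op 9: append 1 -> log_len=11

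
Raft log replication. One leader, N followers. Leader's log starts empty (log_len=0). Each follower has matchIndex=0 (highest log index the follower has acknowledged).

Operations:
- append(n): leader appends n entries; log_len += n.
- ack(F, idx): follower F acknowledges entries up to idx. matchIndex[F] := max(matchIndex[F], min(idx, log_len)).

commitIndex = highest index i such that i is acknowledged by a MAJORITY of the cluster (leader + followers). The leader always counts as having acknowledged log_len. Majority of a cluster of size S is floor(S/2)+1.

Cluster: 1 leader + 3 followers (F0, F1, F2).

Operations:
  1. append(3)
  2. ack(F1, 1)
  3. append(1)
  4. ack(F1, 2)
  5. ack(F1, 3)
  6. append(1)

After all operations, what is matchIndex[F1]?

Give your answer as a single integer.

Op 1: append 3 -> log_len=3
Op 2: F1 acks idx 1 -> match: F0=0 F1=1 F2=0; commitIndex=0
Op 3: append 1 -> log_len=4
Op 4: F1 acks idx 2 -> match: F0=0 F1=2 F2=0; commitIndex=0
Op 5: F1 acks idx 3 -> match: F0=0 F1=3 F2=0; commitIndex=0
Op 6: append 1 -> log_len=5

Answer: 3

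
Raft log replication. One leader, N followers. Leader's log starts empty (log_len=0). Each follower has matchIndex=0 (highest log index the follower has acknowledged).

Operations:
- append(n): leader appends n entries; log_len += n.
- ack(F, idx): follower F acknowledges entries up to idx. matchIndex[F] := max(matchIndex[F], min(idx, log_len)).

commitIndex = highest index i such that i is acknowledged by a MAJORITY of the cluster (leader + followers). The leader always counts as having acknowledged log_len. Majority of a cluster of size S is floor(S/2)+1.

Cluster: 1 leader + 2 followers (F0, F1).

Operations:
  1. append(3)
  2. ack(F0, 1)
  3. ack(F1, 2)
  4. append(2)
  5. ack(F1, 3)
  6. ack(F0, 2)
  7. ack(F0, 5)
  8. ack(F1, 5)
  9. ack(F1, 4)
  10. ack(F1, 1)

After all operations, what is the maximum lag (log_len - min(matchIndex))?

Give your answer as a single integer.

Op 1: append 3 -> log_len=3
Op 2: F0 acks idx 1 -> match: F0=1 F1=0; commitIndex=1
Op 3: F1 acks idx 2 -> match: F0=1 F1=2; commitIndex=2
Op 4: append 2 -> log_len=5
Op 5: F1 acks idx 3 -> match: F0=1 F1=3; commitIndex=3
Op 6: F0 acks idx 2 -> match: F0=2 F1=3; commitIndex=3
Op 7: F0 acks idx 5 -> match: F0=5 F1=3; commitIndex=5
Op 8: F1 acks idx 5 -> match: F0=5 F1=5; commitIndex=5
Op 9: F1 acks idx 4 -> match: F0=5 F1=5; commitIndex=5
Op 10: F1 acks idx 1 -> match: F0=5 F1=5; commitIndex=5

Answer: 0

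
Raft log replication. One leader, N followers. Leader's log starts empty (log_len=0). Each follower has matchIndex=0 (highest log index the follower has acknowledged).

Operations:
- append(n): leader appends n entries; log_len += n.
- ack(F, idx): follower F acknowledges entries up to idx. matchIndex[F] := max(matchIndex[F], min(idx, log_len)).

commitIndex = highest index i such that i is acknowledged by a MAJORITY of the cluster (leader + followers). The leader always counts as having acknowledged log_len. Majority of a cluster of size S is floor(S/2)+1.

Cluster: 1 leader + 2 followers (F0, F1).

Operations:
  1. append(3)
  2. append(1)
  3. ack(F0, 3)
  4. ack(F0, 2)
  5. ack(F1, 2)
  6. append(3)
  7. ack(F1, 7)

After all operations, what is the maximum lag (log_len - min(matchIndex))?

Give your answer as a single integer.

Op 1: append 3 -> log_len=3
Op 2: append 1 -> log_len=4
Op 3: F0 acks idx 3 -> match: F0=3 F1=0; commitIndex=3
Op 4: F0 acks idx 2 -> match: F0=3 F1=0; commitIndex=3
Op 5: F1 acks idx 2 -> match: F0=3 F1=2; commitIndex=3
Op 6: append 3 -> log_len=7
Op 7: F1 acks idx 7 -> match: F0=3 F1=7; commitIndex=7

Answer: 4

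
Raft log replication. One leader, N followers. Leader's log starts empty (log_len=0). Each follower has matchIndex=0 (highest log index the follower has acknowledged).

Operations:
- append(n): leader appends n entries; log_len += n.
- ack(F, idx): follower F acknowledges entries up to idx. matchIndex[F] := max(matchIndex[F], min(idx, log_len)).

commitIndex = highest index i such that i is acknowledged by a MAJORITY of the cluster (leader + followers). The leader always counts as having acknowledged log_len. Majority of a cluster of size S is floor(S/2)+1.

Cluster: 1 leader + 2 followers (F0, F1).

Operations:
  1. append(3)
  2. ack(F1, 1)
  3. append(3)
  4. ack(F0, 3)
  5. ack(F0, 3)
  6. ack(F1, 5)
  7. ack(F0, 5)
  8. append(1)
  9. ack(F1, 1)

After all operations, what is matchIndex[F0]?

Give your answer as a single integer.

Answer: 5

Derivation:
Op 1: append 3 -> log_len=3
Op 2: F1 acks idx 1 -> match: F0=0 F1=1; commitIndex=1
Op 3: append 3 -> log_len=6
Op 4: F0 acks idx 3 -> match: F0=3 F1=1; commitIndex=3
Op 5: F0 acks idx 3 -> match: F0=3 F1=1; commitIndex=3
Op 6: F1 acks idx 5 -> match: F0=3 F1=5; commitIndex=5
Op 7: F0 acks idx 5 -> match: F0=5 F1=5; commitIndex=5
Op 8: append 1 -> log_len=7
Op 9: F1 acks idx 1 -> match: F0=5 F1=5; commitIndex=5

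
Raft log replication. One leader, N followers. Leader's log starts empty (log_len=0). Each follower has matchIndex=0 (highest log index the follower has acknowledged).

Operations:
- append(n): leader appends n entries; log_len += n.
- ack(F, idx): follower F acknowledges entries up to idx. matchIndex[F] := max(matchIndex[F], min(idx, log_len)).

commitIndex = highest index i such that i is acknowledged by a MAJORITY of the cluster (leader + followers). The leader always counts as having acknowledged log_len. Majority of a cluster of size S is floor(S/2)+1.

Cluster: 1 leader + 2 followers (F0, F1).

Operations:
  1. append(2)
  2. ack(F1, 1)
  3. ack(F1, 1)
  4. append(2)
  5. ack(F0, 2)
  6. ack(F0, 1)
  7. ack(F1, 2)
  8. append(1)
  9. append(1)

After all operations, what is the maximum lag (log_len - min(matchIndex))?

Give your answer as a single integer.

Answer: 4

Derivation:
Op 1: append 2 -> log_len=2
Op 2: F1 acks idx 1 -> match: F0=0 F1=1; commitIndex=1
Op 3: F1 acks idx 1 -> match: F0=0 F1=1; commitIndex=1
Op 4: append 2 -> log_len=4
Op 5: F0 acks idx 2 -> match: F0=2 F1=1; commitIndex=2
Op 6: F0 acks idx 1 -> match: F0=2 F1=1; commitIndex=2
Op 7: F1 acks idx 2 -> match: F0=2 F1=2; commitIndex=2
Op 8: append 1 -> log_len=5
Op 9: append 1 -> log_len=6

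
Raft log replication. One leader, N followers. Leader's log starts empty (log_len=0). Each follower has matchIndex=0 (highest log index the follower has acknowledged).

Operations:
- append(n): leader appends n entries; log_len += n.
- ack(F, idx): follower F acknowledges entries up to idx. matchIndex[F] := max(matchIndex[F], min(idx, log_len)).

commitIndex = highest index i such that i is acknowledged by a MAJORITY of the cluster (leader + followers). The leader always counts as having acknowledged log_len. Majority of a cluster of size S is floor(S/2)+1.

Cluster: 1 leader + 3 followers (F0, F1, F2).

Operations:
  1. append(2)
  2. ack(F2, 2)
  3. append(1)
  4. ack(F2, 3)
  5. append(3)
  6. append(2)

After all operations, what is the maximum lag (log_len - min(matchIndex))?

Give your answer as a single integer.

Answer: 8

Derivation:
Op 1: append 2 -> log_len=2
Op 2: F2 acks idx 2 -> match: F0=0 F1=0 F2=2; commitIndex=0
Op 3: append 1 -> log_len=3
Op 4: F2 acks idx 3 -> match: F0=0 F1=0 F2=3; commitIndex=0
Op 5: append 3 -> log_len=6
Op 6: append 2 -> log_len=8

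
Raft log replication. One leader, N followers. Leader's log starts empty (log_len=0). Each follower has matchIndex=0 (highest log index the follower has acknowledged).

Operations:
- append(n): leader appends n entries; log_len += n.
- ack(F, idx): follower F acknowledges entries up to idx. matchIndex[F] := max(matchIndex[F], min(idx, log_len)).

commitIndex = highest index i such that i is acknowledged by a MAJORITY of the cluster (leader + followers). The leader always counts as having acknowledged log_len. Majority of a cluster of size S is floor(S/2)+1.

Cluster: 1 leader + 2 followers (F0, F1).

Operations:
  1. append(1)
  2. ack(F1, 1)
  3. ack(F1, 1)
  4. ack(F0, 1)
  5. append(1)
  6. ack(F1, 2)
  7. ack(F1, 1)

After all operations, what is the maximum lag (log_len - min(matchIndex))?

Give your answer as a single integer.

Answer: 1

Derivation:
Op 1: append 1 -> log_len=1
Op 2: F1 acks idx 1 -> match: F0=0 F1=1; commitIndex=1
Op 3: F1 acks idx 1 -> match: F0=0 F1=1; commitIndex=1
Op 4: F0 acks idx 1 -> match: F0=1 F1=1; commitIndex=1
Op 5: append 1 -> log_len=2
Op 6: F1 acks idx 2 -> match: F0=1 F1=2; commitIndex=2
Op 7: F1 acks idx 1 -> match: F0=1 F1=2; commitIndex=2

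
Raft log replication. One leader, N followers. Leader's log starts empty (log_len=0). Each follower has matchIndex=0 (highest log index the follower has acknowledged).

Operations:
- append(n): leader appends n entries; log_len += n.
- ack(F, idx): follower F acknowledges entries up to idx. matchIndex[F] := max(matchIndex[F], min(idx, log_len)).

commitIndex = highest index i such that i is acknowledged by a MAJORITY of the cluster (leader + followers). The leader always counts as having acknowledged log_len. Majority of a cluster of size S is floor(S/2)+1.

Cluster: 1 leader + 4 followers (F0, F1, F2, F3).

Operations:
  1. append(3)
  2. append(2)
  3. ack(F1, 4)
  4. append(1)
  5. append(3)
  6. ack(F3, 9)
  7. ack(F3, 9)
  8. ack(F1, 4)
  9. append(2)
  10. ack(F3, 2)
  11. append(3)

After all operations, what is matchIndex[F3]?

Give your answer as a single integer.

Answer: 9

Derivation:
Op 1: append 3 -> log_len=3
Op 2: append 2 -> log_len=5
Op 3: F1 acks idx 4 -> match: F0=0 F1=4 F2=0 F3=0; commitIndex=0
Op 4: append 1 -> log_len=6
Op 5: append 3 -> log_len=9
Op 6: F3 acks idx 9 -> match: F0=0 F1=4 F2=0 F3=9; commitIndex=4
Op 7: F3 acks idx 9 -> match: F0=0 F1=4 F2=0 F3=9; commitIndex=4
Op 8: F1 acks idx 4 -> match: F0=0 F1=4 F2=0 F3=9; commitIndex=4
Op 9: append 2 -> log_len=11
Op 10: F3 acks idx 2 -> match: F0=0 F1=4 F2=0 F3=9; commitIndex=4
Op 11: append 3 -> log_len=14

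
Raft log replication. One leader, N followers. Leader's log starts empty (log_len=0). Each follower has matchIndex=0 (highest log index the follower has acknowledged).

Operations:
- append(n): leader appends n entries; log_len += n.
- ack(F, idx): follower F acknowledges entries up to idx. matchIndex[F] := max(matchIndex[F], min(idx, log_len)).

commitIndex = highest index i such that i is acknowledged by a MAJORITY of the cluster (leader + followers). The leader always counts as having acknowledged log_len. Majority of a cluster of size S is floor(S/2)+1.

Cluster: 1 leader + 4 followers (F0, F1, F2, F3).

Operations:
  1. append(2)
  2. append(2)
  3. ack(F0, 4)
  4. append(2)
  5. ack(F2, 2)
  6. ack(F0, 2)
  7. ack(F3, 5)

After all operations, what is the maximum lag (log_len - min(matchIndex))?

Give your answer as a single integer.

Answer: 6

Derivation:
Op 1: append 2 -> log_len=2
Op 2: append 2 -> log_len=4
Op 3: F0 acks idx 4 -> match: F0=4 F1=0 F2=0 F3=0; commitIndex=0
Op 4: append 2 -> log_len=6
Op 5: F2 acks idx 2 -> match: F0=4 F1=0 F2=2 F3=0; commitIndex=2
Op 6: F0 acks idx 2 -> match: F0=4 F1=0 F2=2 F3=0; commitIndex=2
Op 7: F3 acks idx 5 -> match: F0=4 F1=0 F2=2 F3=5; commitIndex=4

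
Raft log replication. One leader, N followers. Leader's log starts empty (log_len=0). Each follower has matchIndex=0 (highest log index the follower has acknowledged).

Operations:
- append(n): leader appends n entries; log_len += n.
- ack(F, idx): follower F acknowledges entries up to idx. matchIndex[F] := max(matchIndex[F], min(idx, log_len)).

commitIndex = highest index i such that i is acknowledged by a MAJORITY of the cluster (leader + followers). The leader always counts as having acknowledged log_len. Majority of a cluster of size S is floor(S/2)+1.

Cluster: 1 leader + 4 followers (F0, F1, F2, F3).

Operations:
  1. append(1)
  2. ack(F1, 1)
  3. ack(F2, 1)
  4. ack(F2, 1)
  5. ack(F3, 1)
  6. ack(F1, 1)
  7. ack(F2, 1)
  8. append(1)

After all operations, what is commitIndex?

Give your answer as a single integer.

Op 1: append 1 -> log_len=1
Op 2: F1 acks idx 1 -> match: F0=0 F1=1 F2=0 F3=0; commitIndex=0
Op 3: F2 acks idx 1 -> match: F0=0 F1=1 F2=1 F3=0; commitIndex=1
Op 4: F2 acks idx 1 -> match: F0=0 F1=1 F2=1 F3=0; commitIndex=1
Op 5: F3 acks idx 1 -> match: F0=0 F1=1 F2=1 F3=1; commitIndex=1
Op 6: F1 acks idx 1 -> match: F0=0 F1=1 F2=1 F3=1; commitIndex=1
Op 7: F2 acks idx 1 -> match: F0=0 F1=1 F2=1 F3=1; commitIndex=1
Op 8: append 1 -> log_len=2

Answer: 1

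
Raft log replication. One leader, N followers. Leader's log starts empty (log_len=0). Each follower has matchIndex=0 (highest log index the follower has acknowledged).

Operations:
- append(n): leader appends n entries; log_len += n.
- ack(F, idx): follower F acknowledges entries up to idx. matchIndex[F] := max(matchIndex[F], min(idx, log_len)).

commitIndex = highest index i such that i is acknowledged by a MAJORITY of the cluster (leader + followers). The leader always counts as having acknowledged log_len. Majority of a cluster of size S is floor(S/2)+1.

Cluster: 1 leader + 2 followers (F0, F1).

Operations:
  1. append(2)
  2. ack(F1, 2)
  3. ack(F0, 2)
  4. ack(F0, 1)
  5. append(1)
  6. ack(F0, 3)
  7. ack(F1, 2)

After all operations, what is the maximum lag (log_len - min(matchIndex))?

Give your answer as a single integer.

Op 1: append 2 -> log_len=2
Op 2: F1 acks idx 2 -> match: F0=0 F1=2; commitIndex=2
Op 3: F0 acks idx 2 -> match: F0=2 F1=2; commitIndex=2
Op 4: F0 acks idx 1 -> match: F0=2 F1=2; commitIndex=2
Op 5: append 1 -> log_len=3
Op 6: F0 acks idx 3 -> match: F0=3 F1=2; commitIndex=3
Op 7: F1 acks idx 2 -> match: F0=3 F1=2; commitIndex=3

Answer: 1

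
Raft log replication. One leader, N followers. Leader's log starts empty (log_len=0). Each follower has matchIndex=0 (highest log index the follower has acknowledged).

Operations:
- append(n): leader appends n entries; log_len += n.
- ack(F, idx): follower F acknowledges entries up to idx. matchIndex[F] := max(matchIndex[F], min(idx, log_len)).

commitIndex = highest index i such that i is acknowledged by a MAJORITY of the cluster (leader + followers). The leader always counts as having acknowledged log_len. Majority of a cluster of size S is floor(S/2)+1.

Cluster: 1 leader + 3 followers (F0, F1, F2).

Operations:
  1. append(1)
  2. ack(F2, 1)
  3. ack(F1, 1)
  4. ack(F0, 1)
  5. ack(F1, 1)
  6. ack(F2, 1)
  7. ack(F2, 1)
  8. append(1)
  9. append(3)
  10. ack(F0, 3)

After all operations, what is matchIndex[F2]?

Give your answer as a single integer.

Op 1: append 1 -> log_len=1
Op 2: F2 acks idx 1 -> match: F0=0 F1=0 F2=1; commitIndex=0
Op 3: F1 acks idx 1 -> match: F0=0 F1=1 F2=1; commitIndex=1
Op 4: F0 acks idx 1 -> match: F0=1 F1=1 F2=1; commitIndex=1
Op 5: F1 acks idx 1 -> match: F0=1 F1=1 F2=1; commitIndex=1
Op 6: F2 acks idx 1 -> match: F0=1 F1=1 F2=1; commitIndex=1
Op 7: F2 acks idx 1 -> match: F0=1 F1=1 F2=1; commitIndex=1
Op 8: append 1 -> log_len=2
Op 9: append 3 -> log_len=5
Op 10: F0 acks idx 3 -> match: F0=3 F1=1 F2=1; commitIndex=1

Answer: 1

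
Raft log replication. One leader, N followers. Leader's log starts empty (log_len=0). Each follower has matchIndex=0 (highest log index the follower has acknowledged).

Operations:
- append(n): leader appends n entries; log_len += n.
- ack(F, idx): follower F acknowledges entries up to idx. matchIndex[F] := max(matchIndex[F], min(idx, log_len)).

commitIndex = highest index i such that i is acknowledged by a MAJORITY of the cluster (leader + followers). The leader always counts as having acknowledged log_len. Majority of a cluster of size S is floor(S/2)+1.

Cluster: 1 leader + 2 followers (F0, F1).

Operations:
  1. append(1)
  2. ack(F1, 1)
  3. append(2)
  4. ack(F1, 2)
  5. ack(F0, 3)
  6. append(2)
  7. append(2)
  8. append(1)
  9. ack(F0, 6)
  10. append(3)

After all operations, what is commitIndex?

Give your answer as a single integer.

Answer: 6

Derivation:
Op 1: append 1 -> log_len=1
Op 2: F1 acks idx 1 -> match: F0=0 F1=1; commitIndex=1
Op 3: append 2 -> log_len=3
Op 4: F1 acks idx 2 -> match: F0=0 F1=2; commitIndex=2
Op 5: F0 acks idx 3 -> match: F0=3 F1=2; commitIndex=3
Op 6: append 2 -> log_len=5
Op 7: append 2 -> log_len=7
Op 8: append 1 -> log_len=8
Op 9: F0 acks idx 6 -> match: F0=6 F1=2; commitIndex=6
Op 10: append 3 -> log_len=11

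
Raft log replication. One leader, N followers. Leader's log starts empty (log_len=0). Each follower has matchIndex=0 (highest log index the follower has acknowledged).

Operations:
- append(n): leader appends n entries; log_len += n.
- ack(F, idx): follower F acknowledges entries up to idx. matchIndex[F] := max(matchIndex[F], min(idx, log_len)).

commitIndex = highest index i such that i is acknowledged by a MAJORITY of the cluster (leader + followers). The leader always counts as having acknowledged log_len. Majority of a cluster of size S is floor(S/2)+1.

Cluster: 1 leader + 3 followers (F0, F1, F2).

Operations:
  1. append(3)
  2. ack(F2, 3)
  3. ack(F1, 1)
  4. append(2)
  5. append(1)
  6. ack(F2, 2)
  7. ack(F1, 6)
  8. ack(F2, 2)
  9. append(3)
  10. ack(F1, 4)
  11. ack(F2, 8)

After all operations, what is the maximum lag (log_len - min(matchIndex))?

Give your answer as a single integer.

Answer: 9

Derivation:
Op 1: append 3 -> log_len=3
Op 2: F2 acks idx 3 -> match: F0=0 F1=0 F2=3; commitIndex=0
Op 3: F1 acks idx 1 -> match: F0=0 F1=1 F2=3; commitIndex=1
Op 4: append 2 -> log_len=5
Op 5: append 1 -> log_len=6
Op 6: F2 acks idx 2 -> match: F0=0 F1=1 F2=3; commitIndex=1
Op 7: F1 acks idx 6 -> match: F0=0 F1=6 F2=3; commitIndex=3
Op 8: F2 acks idx 2 -> match: F0=0 F1=6 F2=3; commitIndex=3
Op 9: append 3 -> log_len=9
Op 10: F1 acks idx 4 -> match: F0=0 F1=6 F2=3; commitIndex=3
Op 11: F2 acks idx 8 -> match: F0=0 F1=6 F2=8; commitIndex=6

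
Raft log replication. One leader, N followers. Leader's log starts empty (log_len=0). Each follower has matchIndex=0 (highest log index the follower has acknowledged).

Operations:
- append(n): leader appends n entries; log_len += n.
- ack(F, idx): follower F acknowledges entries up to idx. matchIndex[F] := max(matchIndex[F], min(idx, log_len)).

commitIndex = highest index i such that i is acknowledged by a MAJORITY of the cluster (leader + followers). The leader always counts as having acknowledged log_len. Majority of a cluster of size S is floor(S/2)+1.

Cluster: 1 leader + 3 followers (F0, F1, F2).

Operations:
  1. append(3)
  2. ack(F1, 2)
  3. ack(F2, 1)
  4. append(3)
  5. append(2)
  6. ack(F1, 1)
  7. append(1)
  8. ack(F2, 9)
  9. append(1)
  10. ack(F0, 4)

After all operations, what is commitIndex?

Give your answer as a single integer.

Answer: 4

Derivation:
Op 1: append 3 -> log_len=3
Op 2: F1 acks idx 2 -> match: F0=0 F1=2 F2=0; commitIndex=0
Op 3: F2 acks idx 1 -> match: F0=0 F1=2 F2=1; commitIndex=1
Op 4: append 3 -> log_len=6
Op 5: append 2 -> log_len=8
Op 6: F1 acks idx 1 -> match: F0=0 F1=2 F2=1; commitIndex=1
Op 7: append 1 -> log_len=9
Op 8: F2 acks idx 9 -> match: F0=0 F1=2 F2=9; commitIndex=2
Op 9: append 1 -> log_len=10
Op 10: F0 acks idx 4 -> match: F0=4 F1=2 F2=9; commitIndex=4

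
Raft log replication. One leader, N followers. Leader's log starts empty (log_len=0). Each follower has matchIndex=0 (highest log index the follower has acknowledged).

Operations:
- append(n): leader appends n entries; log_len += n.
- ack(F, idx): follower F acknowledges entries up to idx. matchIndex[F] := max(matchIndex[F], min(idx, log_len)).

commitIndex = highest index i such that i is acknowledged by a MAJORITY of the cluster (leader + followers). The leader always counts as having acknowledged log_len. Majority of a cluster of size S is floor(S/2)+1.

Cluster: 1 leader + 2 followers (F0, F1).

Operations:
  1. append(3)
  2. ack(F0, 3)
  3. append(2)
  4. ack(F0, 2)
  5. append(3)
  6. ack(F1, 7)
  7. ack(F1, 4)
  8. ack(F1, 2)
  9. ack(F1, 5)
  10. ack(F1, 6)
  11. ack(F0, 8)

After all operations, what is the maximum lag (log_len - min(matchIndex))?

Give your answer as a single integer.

Op 1: append 3 -> log_len=3
Op 2: F0 acks idx 3 -> match: F0=3 F1=0; commitIndex=3
Op 3: append 2 -> log_len=5
Op 4: F0 acks idx 2 -> match: F0=3 F1=0; commitIndex=3
Op 5: append 3 -> log_len=8
Op 6: F1 acks idx 7 -> match: F0=3 F1=7; commitIndex=7
Op 7: F1 acks idx 4 -> match: F0=3 F1=7; commitIndex=7
Op 8: F1 acks idx 2 -> match: F0=3 F1=7; commitIndex=7
Op 9: F1 acks idx 5 -> match: F0=3 F1=7; commitIndex=7
Op 10: F1 acks idx 6 -> match: F0=3 F1=7; commitIndex=7
Op 11: F0 acks idx 8 -> match: F0=8 F1=7; commitIndex=8

Answer: 1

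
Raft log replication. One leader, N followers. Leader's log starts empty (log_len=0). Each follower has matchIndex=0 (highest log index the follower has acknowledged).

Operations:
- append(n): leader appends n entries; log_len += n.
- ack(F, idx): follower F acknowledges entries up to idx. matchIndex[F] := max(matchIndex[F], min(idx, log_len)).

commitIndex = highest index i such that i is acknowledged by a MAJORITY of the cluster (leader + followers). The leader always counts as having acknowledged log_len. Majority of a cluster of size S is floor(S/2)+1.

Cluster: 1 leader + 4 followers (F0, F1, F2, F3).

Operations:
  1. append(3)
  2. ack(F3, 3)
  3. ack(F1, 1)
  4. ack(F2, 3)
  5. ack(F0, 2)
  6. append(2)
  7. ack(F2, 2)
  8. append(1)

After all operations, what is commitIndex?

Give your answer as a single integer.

Answer: 3

Derivation:
Op 1: append 3 -> log_len=3
Op 2: F3 acks idx 3 -> match: F0=0 F1=0 F2=0 F3=3; commitIndex=0
Op 3: F1 acks idx 1 -> match: F0=0 F1=1 F2=0 F3=3; commitIndex=1
Op 4: F2 acks idx 3 -> match: F0=0 F1=1 F2=3 F3=3; commitIndex=3
Op 5: F0 acks idx 2 -> match: F0=2 F1=1 F2=3 F3=3; commitIndex=3
Op 6: append 2 -> log_len=5
Op 7: F2 acks idx 2 -> match: F0=2 F1=1 F2=3 F3=3; commitIndex=3
Op 8: append 1 -> log_len=6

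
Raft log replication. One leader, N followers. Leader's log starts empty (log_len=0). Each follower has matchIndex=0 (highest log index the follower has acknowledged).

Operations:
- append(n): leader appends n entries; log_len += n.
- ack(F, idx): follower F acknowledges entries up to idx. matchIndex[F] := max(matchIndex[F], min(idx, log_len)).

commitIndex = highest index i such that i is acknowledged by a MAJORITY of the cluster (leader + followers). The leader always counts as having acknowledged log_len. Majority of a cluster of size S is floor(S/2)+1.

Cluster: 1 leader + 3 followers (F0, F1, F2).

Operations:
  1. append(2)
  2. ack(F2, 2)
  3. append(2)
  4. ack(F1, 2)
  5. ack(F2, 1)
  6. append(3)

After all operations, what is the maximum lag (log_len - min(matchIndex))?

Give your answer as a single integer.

Op 1: append 2 -> log_len=2
Op 2: F2 acks idx 2 -> match: F0=0 F1=0 F2=2; commitIndex=0
Op 3: append 2 -> log_len=4
Op 4: F1 acks idx 2 -> match: F0=0 F1=2 F2=2; commitIndex=2
Op 5: F2 acks idx 1 -> match: F0=0 F1=2 F2=2; commitIndex=2
Op 6: append 3 -> log_len=7

Answer: 7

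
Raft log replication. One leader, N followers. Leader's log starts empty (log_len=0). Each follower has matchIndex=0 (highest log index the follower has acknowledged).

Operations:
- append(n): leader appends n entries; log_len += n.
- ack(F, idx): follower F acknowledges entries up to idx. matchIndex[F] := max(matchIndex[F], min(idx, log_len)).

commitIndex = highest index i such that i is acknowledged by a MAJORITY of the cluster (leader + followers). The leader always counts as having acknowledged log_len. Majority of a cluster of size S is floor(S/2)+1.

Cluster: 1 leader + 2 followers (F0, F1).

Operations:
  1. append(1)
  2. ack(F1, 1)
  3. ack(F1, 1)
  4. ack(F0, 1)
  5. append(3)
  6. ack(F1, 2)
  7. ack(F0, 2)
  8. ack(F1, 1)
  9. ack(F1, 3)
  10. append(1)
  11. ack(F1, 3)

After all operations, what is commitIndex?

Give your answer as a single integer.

Answer: 3

Derivation:
Op 1: append 1 -> log_len=1
Op 2: F1 acks idx 1 -> match: F0=0 F1=1; commitIndex=1
Op 3: F1 acks idx 1 -> match: F0=0 F1=1; commitIndex=1
Op 4: F0 acks idx 1 -> match: F0=1 F1=1; commitIndex=1
Op 5: append 3 -> log_len=4
Op 6: F1 acks idx 2 -> match: F0=1 F1=2; commitIndex=2
Op 7: F0 acks idx 2 -> match: F0=2 F1=2; commitIndex=2
Op 8: F1 acks idx 1 -> match: F0=2 F1=2; commitIndex=2
Op 9: F1 acks idx 3 -> match: F0=2 F1=3; commitIndex=3
Op 10: append 1 -> log_len=5
Op 11: F1 acks idx 3 -> match: F0=2 F1=3; commitIndex=3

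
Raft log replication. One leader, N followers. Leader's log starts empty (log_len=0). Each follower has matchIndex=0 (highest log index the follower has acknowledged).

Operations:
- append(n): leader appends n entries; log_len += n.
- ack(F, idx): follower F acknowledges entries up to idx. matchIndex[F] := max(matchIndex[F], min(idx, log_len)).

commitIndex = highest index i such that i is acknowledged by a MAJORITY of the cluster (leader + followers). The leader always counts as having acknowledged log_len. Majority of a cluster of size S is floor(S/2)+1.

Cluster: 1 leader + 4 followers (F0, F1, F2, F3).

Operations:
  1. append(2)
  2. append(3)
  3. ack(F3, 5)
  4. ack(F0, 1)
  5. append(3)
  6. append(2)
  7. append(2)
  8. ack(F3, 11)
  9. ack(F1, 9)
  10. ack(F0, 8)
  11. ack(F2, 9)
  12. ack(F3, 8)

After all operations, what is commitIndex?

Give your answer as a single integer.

Answer: 9

Derivation:
Op 1: append 2 -> log_len=2
Op 2: append 3 -> log_len=5
Op 3: F3 acks idx 5 -> match: F0=0 F1=0 F2=0 F3=5; commitIndex=0
Op 4: F0 acks idx 1 -> match: F0=1 F1=0 F2=0 F3=5; commitIndex=1
Op 5: append 3 -> log_len=8
Op 6: append 2 -> log_len=10
Op 7: append 2 -> log_len=12
Op 8: F3 acks idx 11 -> match: F0=1 F1=0 F2=0 F3=11; commitIndex=1
Op 9: F1 acks idx 9 -> match: F0=1 F1=9 F2=0 F3=11; commitIndex=9
Op 10: F0 acks idx 8 -> match: F0=8 F1=9 F2=0 F3=11; commitIndex=9
Op 11: F2 acks idx 9 -> match: F0=8 F1=9 F2=9 F3=11; commitIndex=9
Op 12: F3 acks idx 8 -> match: F0=8 F1=9 F2=9 F3=11; commitIndex=9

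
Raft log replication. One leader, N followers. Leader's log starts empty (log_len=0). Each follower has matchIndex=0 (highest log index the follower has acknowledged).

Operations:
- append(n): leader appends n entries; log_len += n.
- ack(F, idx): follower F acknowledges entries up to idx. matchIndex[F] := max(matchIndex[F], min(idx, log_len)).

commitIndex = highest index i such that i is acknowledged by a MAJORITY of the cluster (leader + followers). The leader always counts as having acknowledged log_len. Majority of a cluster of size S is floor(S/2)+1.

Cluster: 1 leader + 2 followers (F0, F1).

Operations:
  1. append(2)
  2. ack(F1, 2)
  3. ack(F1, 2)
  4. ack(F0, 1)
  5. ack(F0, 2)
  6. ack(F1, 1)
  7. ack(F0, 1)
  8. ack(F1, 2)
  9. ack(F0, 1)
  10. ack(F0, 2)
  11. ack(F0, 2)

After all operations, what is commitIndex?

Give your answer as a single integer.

Op 1: append 2 -> log_len=2
Op 2: F1 acks idx 2 -> match: F0=0 F1=2; commitIndex=2
Op 3: F1 acks idx 2 -> match: F0=0 F1=2; commitIndex=2
Op 4: F0 acks idx 1 -> match: F0=1 F1=2; commitIndex=2
Op 5: F0 acks idx 2 -> match: F0=2 F1=2; commitIndex=2
Op 6: F1 acks idx 1 -> match: F0=2 F1=2; commitIndex=2
Op 7: F0 acks idx 1 -> match: F0=2 F1=2; commitIndex=2
Op 8: F1 acks idx 2 -> match: F0=2 F1=2; commitIndex=2
Op 9: F0 acks idx 1 -> match: F0=2 F1=2; commitIndex=2
Op 10: F0 acks idx 2 -> match: F0=2 F1=2; commitIndex=2
Op 11: F0 acks idx 2 -> match: F0=2 F1=2; commitIndex=2

Answer: 2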